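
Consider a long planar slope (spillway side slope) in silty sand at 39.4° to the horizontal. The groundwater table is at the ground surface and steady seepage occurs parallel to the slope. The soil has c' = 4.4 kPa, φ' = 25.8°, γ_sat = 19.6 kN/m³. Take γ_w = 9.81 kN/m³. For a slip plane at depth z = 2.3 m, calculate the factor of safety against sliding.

FS = 0.49

With seepage parallel to the slope and the water table at the surface, the effective normal stress on the slip plane uses the buoyant unit weight γ' = γ_sat − γ_w while the driving shear stress uses γ_sat:
FS = [c' + γ' z cos²β tanφ'] / [γ_sat z sinβ cosβ]
γ' = 19.6 − 9.81 = 9.79 kN/m³
Numerator = 4.4 + 9.79·2.3·cos²39.4°·tan25.8° = 4.4 + 9.79·2.3·0.5971·0.4834 = 10.900 kPa
Denominator = 19.6·2.3·sin39.4°·cos39.4° = 19.6·2.3·0.6347·0.7727 = 22.111 kPa
FS = 10.900 / 22.111 = 0.493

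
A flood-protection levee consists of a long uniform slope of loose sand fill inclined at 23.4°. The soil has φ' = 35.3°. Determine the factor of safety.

For a dry cohesionless infinite slope the factor of safety is FS = tanφ' / tanβ.
FS = tan35.3° / tan23.4° = 0.7080 / 0.4327 = 1.636

FS = 1.64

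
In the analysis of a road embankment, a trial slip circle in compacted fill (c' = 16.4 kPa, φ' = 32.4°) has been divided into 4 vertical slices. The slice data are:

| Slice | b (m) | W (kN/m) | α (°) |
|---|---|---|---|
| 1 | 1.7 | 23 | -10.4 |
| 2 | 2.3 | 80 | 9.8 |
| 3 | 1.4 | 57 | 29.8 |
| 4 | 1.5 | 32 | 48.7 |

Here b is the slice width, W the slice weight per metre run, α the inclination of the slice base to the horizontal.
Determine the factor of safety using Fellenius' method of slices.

FS = 3.87

Ordinary method of slices: FS = Σ[c'·Δl_i + (W_i cosα_i)·tanφ'] / Σ W_i sinα_i, with Δl_i = b_i / cosα_i.
Slice 1: Δl = 1.7/cos(-10.4°) = 1.728 m; N'_1 = 23·cos(-10.4°) = 22.6; c'Δl = 28.35; W sinα = -4.2
Slice 2: Δl = 2.3/cos9.8° = 2.334 m; N'_2 = 80·cos9.8° = 78.8; c'Δl = 38.28; W sinα = 13.6
Slice 3: Δl = 1.4/cos29.8° = 1.613 m; N'_3 = 57·cos29.8° = 49.5; c'Δl = 26.46; W sinα = 28.3
Slice 4: Δl = 1.5/cos48.7° = 2.273 m; N'_4 = 32·cos48.7° = 21.1; c'Δl = 37.27; W sinα = 24.0
Σc'Δl = 130.4 kN/m; ΣN' = 172.0 kN/m; ΣW sinα = 61.8 kN/m
Resisting = 130.4 + 172.0·tan32.4° = 130.4 + 109.2 = 239.5 kN/m
FS = 239.5 / 61.8 = 3.874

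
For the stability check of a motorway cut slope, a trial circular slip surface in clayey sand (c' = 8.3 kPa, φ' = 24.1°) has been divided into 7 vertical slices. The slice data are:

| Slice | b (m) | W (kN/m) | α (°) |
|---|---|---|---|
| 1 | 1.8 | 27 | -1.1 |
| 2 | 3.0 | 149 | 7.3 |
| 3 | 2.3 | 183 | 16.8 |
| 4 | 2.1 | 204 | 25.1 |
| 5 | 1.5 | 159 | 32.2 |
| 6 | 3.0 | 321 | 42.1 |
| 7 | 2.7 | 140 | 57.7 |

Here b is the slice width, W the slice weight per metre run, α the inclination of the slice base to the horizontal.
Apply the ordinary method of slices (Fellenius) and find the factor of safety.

FS = 1.06

Ordinary method of slices: FS = Σ[c'·Δl_i + (W_i cosα_i)·tanφ'] / Σ W_i sinα_i, with Δl_i = b_i / cosα_i.
Slice 1: Δl = 1.8/cos(-1.1°) = 1.800 m; N'_1 = 27·cos(-1.1°) = 27.0; c'Δl = 14.94; W sinα = -0.5
Slice 2: Δl = 3.0/cos7.3° = 3.025 m; N'_2 = 149·cos7.3° = 147.8; c'Δl = 25.10; W sinα = 18.9
Slice 3: Δl = 2.3/cos16.8° = 2.403 m; N'_3 = 183·cos16.8° = 175.2; c'Δl = 19.94; W sinα = 52.9
Slice 4: Δl = 2.1/cos25.1° = 2.319 m; N'_4 = 204·cos25.1° = 184.7; c'Δl = 19.25; W sinα = 86.5
Slice 5: Δl = 1.5/cos32.2° = 1.773 m; N'_5 = 159·cos32.2° = 134.5; c'Δl = 14.71; W sinα = 84.7
Slice 6: Δl = 3.0/cos42.1° = 4.043 m; N'_6 = 321·cos42.1° = 238.2; c'Δl = 33.56; W sinα = 215.2
Slice 7: Δl = 2.7/cos57.7° = 5.053 m; N'_7 = 140·cos57.7° = 74.8; c'Δl = 41.94; W sinα = 118.3
Σc'Δl = 169.4 kN/m; ΣN' = 982.2 kN/m; ΣW sinα = 576.1 kN/m
Resisting = 169.4 + 982.2·tan24.1° = 169.4 + 439.4 = 608.8 kN/m
FS = 608.8 / 576.1 = 1.057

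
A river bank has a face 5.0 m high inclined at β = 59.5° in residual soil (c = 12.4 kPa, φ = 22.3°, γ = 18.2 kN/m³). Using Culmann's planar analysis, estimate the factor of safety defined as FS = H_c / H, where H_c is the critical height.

H_c = (4c/γ) · sinβ cosφ / [1 − cos(β − φ)]
    = (4·12.4/18.2) · sin59.5°·cos22.3° / [1 − cos37.2°]
    = 2.725 · 0.7972 / 0.2035 = 10.68 m
FS = H_c / H = 10.68 / 5.0 = 2.136

FS = 2.14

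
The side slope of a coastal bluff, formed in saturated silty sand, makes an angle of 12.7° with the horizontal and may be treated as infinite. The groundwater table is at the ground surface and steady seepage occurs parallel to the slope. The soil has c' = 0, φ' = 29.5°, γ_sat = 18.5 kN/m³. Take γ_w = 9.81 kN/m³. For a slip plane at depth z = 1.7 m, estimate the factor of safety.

With seepage parallel to the slope and the water table at the surface, the effective normal stress on the slip plane uses the buoyant unit weight γ' = γ_sat − γ_w while the driving shear stress uses γ_sat:
FS = [c' + γ' z cos²β tanφ'] / [γ_sat z sinβ cosβ]
(For c' = 0 this reduces to FS = (γ'/γ_sat)·tanφ'/tanβ.)
γ' = 18.5 − 9.81 = 8.69 kN/m³
Numerator = 0.0 + 8.69·1.7·cos²12.7°·tan29.5° = 0.0 + 8.69·1.7·0.9517·0.5658 = 7.954 kPa
Denominator = 18.5·1.7·sin12.7°·cos12.7° = 18.5·1.7·0.2198·0.9755 = 6.745 kPa
FS = 7.954 / 6.745 = 1.179

FS = 1.18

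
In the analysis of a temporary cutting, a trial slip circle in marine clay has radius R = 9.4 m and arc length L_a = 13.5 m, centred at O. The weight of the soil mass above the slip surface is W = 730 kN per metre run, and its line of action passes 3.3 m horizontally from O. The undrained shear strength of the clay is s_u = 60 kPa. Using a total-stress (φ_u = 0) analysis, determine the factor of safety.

FS = 3.16

Taking moments about the centre O, the resisting moment is provided by the undrained shear strength acting along the arc:
M_R = s_u·L_a·R = 60·13.50·9.4 = 7614.0 kN·m/m
M_D = W·d = 730·3.3 = 2409.0 kN·m/m
FS = M_R / M_D = 7614.0 / 2409.0 = 3.161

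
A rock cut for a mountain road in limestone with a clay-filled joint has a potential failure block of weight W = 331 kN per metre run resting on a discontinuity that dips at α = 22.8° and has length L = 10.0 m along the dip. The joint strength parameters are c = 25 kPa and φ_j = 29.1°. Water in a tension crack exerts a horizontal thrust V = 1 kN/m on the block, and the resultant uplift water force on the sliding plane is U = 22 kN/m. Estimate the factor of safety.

Resolving the block weight along and normal to the plane and applying the Mohr–Coulomb strength on the joint:
N' = W cosα − U − V sinα = 331·cos22.8° − 22 − 1·sin22.8° = 282.7 kN/m
Driving force T = W sinα + V cosα = 331·sin22.8° + 1·cos22.8° = 129.2 kN/m
Resisting force R = c·L + N'·tanφ_j = 25·10.0 + 282.7·tan29.1° = 250.0 + 157.4 = 407.4 kN/m
FS = R / T = 407.4 / 129.2 = 3.153

FS = 3.15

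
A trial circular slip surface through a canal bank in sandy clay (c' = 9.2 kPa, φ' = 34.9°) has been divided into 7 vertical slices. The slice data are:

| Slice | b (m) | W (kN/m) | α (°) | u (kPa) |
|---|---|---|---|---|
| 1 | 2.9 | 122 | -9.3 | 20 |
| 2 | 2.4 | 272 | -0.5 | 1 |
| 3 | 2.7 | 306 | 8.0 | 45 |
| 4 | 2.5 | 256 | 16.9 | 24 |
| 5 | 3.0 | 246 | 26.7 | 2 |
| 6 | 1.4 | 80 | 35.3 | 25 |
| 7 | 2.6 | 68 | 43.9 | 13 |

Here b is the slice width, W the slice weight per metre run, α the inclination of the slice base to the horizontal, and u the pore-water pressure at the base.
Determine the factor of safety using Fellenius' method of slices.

FS = 2.77

Ordinary method of slices: FS = Σ[c'·Δl_i + (W_i cosα_i − u_i·Δl_i)·tanφ'] / Σ W_i sinα_i, with Δl_i = b_i / cosα_i.
Slice 1: Δl = 2.9/cos(-9.3°) = 2.939 m; N'_1 = 122·cos(-9.3°) − 20·2.939 = 61.6; c'Δl = 27.04; W sinα = -19.7
Slice 2: Δl = 2.4/cos(-0.5°) = 2.400 m; N'_2 = 272·cos(-0.5°) − 1·2.400 = 269.6; c'Δl = 22.08; W sinα = -2.4
Slice 3: Δl = 2.7/cos8.0° = 2.727 m; N'_3 = 306·cos8.0° − 45·2.727 = 180.3; c'Δl = 25.08; W sinα = 42.6
Slice 4: Δl = 2.5/cos16.9° = 2.613 m; N'_4 = 256·cos16.9° − 24·2.613 = 182.2; c'Δl = 24.04; W sinα = 74.4
Slice 5: Δl = 3.0/cos26.7° = 3.358 m; N'_5 = 246·cos26.7° − 2·3.358 = 213.1; c'Δl = 30.89; W sinα = 110.5
Slice 6: Δl = 1.4/cos35.3° = 1.715 m; N'_6 = 80·cos35.3° − 25·1.715 = 22.4; c'Δl = 15.78; W sinα = 46.2
Slice 7: Δl = 2.6/cos43.9° = 3.608 m; N'_7 = 68·cos43.9° − 13·3.608 = 2.1; c'Δl = 33.20; W sinα = 47.2
Σc'Δl = 178.1 kN/m; ΣN' = 931.3 kN/m; ΣW sinα = 298.8 kN/m
Resisting = 178.1 + 931.3·tan34.9° = 178.1 + 649.7 = 827.8 kN/m
FS = 827.8 / 298.8 = 2.770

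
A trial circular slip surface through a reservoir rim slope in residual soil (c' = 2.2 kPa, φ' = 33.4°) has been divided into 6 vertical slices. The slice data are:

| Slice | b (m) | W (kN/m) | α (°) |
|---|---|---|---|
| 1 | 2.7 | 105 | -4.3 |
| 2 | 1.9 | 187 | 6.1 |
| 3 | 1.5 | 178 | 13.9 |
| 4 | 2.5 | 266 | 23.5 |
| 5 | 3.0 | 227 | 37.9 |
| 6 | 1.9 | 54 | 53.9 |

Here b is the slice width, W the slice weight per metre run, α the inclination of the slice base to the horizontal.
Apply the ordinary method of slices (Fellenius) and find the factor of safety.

FS = 1.86

Ordinary method of slices: FS = Σ[c'·Δl_i + (W_i cosα_i)·tanφ'] / Σ W_i sinα_i, with Δl_i = b_i / cosα_i.
Slice 1: Δl = 2.7/cos(-4.3°) = 2.708 m; N'_1 = 105·cos(-4.3°) = 104.7; c'Δl = 5.96; W sinα = -7.9
Slice 2: Δl = 1.9/cos6.1° = 1.911 m; N'_2 = 187·cos6.1° = 185.9; c'Δl = 4.20; W sinα = 19.9
Slice 3: Δl = 1.5/cos13.9° = 1.545 m; N'_3 = 178·cos13.9° = 172.8; c'Δl = 3.40; W sinα = 42.8
Slice 4: Δl = 2.5/cos23.5° = 2.726 m; N'_4 = 266·cos23.5° = 243.9; c'Δl = 6.00; W sinα = 106.1
Slice 5: Δl = 3.0/cos37.9° = 3.802 m; N'_5 = 227·cos37.9° = 179.1; c'Δl = 8.36; W sinα = 139.4
Slice 6: Δl = 1.9/cos53.9° = 3.225 m; N'_6 = 54·cos53.9° = 31.8; c'Δl = 7.09; W sinα = 43.6
Σc'Δl = 35.0 kN/m; ΣN' = 918.3 kN/m; ΣW sinα = 343.9 kN/m
Resisting = 35.0 + 918.3·tan33.4° = 35.0 + 605.5 = 640.5 kN/m
FS = 640.5 / 343.9 = 1.863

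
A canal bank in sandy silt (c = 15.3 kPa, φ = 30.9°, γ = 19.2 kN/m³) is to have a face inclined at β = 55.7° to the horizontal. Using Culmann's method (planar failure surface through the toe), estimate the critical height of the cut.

H_c = 24.50 m

Culmann's analysis gives the critical failure plane at α_cr = (β + φ)/2 = (55.7 + 30.9)/2 = 43.3°, and the critical height
H_c = (4c/γ) · sinβ cosφ / [1 − cos(β − φ)]
    = (4·15.3/19.2) · sin55.7°·cos30.9° / [1 − cos(24.8°)]
    = 3.188 · 0.8261·0.8581 / [1 − 0.9078]
    = 3.188 · 0.7088 / 0.0922
    = 24.50 m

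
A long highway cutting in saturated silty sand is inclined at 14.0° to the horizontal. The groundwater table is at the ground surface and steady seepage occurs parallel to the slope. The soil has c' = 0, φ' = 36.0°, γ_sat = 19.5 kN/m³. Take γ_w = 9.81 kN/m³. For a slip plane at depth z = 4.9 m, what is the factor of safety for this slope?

With seepage parallel to the slope and the water table at the surface, the effective normal stress on the slip plane uses the buoyant unit weight γ' = γ_sat − γ_w while the driving shear stress uses γ_sat:
FS = [c' + γ' z cos²β tanφ'] / [γ_sat z sinβ cosβ]
(For c' = 0 this reduces to FS = (γ'/γ_sat)·tanφ'/tanβ.)
γ' = 19.5 − 9.81 = 9.69 kN/m³
Numerator = 0.0 + 9.69·4.9·cos²14.0°·tan36.0° = 0.0 + 9.69·4.9·0.9415·0.7265 = 32.478 kPa
Denominator = 19.5·4.9·sin14.0°·cos14.0° = 19.5·4.9·0.2419·0.9703 = 22.429 kPa
FS = 32.478 / 22.429 = 1.448

FS = 1.45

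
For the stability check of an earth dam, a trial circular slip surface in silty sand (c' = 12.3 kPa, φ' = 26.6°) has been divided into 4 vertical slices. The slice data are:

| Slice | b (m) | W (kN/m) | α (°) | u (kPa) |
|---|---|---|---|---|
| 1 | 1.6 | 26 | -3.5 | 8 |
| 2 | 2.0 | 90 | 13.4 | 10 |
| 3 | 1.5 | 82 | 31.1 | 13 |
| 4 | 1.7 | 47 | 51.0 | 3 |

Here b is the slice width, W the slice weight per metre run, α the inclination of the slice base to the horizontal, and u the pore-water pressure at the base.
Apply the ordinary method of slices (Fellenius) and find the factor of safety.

FS = 1.78

Ordinary method of slices: FS = Σ[c'·Δl_i + (W_i cosα_i − u_i·Δl_i)·tanφ'] / Σ W_i sinα_i, with Δl_i = b_i / cosα_i.
Slice 1: Δl = 1.6/cos(-3.5°) = 1.603 m; N'_1 = 26·cos(-3.5°) − 8·1.603 = 13.1; c'Δl = 19.72; W sinα = -1.6
Slice 2: Δl = 2.0/cos13.4° = 2.056 m; N'_2 = 90·cos13.4° − 10·2.056 = 67.0; c'Δl = 25.29; W sinα = 20.9
Slice 3: Δl = 1.5/cos31.1° = 1.752 m; N'_3 = 82·cos31.1° − 13·1.752 = 47.4; c'Δl = 21.55; W sinα = 42.4
Slice 4: Δl = 1.7/cos51.0° = 2.701 m; N'_4 = 47·cos51.0° − 3·2.701 = 21.5; c'Δl = 33.23; W sinα = 36.5
Σc'Δl = 99.8 kN/m; ΣN' = 149.0 kN/m; ΣW sinα = 98.2 kN/m
Resisting = 99.8 + 149.0·tan26.6° = 99.8 + 74.6 = 174.4 kN/m
FS = 174.4 / 98.2 = 1.777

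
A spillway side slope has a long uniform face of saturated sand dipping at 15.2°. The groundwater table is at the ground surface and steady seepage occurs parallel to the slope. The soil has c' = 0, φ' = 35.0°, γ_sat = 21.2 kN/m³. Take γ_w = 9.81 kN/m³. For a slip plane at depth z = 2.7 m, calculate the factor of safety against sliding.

FS = 1.38

With seepage parallel to the slope and the water table at the surface, the effective normal stress on the slip plane uses the buoyant unit weight γ' = γ_sat − γ_w while the driving shear stress uses γ_sat:
FS = [c' + γ' z cos²β tanφ'] / [γ_sat z sinβ cosβ]
(For c' = 0 this reduces to FS = (γ'/γ_sat)·tanφ'/tanβ.)
γ' = 21.2 − 9.81 = 11.39 kN/m³
Numerator = 0.0 + 11.39·2.7·cos²15.2°·tan35.0° = 0.0 + 11.39·2.7·0.9313·0.7002 = 20.053 kPa
Denominator = 21.2·2.7·sin15.2°·cos15.2° = 21.2·2.7·0.2622·0.9650 = 14.483 kPa
FS = 20.053 / 14.483 = 1.385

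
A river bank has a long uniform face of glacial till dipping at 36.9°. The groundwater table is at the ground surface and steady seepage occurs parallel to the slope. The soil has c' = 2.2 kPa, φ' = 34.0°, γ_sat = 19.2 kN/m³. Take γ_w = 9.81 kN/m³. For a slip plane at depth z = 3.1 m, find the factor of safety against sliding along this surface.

With seepage parallel to the slope and the water table at the surface, the effective normal stress on the slip plane uses the buoyant unit weight γ' = γ_sat − γ_w while the driving shear stress uses γ_sat:
FS = [c' + γ' z cos²β tanφ'] / [γ_sat z sinβ cosβ]
γ' = 19.2 − 9.81 = 9.39 kN/m³
Numerator = 2.2 + 9.39·3.1·cos²36.9°·tan34.0° = 2.2 + 9.39·3.1·0.6395·0.6745 = 14.756 kPa
Denominator = 19.2·3.1·sin36.9°·cos36.9° = 19.2·3.1·0.6004·0.7997 = 28.578 kPa
FS = 14.756 / 28.578 = 0.516

FS = 0.52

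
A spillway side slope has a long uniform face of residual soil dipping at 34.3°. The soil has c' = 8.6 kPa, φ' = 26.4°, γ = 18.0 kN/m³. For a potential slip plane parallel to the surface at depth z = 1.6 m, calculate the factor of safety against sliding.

For an infinite slope with a slip plane parallel to the surface (no pore pressure): FS = [c' + γz cos²β tanφ'] / [γz sinβ cosβ].
γz = 18.0·1.6 = 28.80 kN/m²
Numerator = 8.6 + 28.80·cos²34.3°·tan26.4° = 8.6 + 28.80·0.6824·0.4964 = 18.356 kPa
Denominator = 28.80·sin34.3°·cos34.3° = 28.80·0.5635·0.8261 = 13.407 kPa
FS = 18.356 / 13.407 = 1.369

FS = 1.37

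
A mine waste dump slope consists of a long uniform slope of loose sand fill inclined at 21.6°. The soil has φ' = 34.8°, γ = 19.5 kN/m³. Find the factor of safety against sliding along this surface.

For a dry cohesionless infinite slope the factor of safety is FS = tanφ' / tanβ.
FS = tan34.8° / tan21.6° = 0.6950 / 0.3959 = 1.755

FS = 1.76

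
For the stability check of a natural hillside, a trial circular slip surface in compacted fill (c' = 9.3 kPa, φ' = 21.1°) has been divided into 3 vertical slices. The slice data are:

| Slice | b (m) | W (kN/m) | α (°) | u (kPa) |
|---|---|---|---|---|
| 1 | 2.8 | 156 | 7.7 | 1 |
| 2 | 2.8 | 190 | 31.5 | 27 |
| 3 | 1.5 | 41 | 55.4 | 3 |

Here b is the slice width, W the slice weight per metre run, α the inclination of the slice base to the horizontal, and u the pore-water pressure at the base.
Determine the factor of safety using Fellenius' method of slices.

Ordinary method of slices: FS = Σ[c'·Δl_i + (W_i cosα_i − u_i·Δl_i)·tanφ'] / Σ W_i sinα_i, with Δl_i = b_i / cosα_i.
Slice 1: Δl = 2.8/cos7.7° = 2.825 m; N'_1 = 156·cos7.7° − 1·2.825 = 151.8; c'Δl = 26.28; W sinα = 20.9
Slice 2: Δl = 2.8/cos31.5° = 3.284 m; N'_2 = 190·cos31.5° − 27·3.284 = 73.3; c'Δl = 30.54; W sinα = 99.3
Slice 3: Δl = 1.5/cos55.4° = 2.642 m; N'_3 = 41·cos55.4° − 3·2.642 = 15.4; c'Δl = 24.57; W sinα = 33.7
Σc'Δl = 81.4 kN/m; ΣN' = 240.5 kN/m; ΣW sinα = 153.9 kN/m
Resisting = 81.4 + 240.5·tan21.1° = 81.4 + 92.8 = 174.2 kN/m
FS = 174.2 / 153.9 = 1.132

FS = 1.13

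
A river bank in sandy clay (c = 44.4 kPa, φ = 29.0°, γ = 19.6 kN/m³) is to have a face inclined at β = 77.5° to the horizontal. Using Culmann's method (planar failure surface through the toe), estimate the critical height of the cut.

H_c = 22.93 m

Culmann's analysis gives the critical failure plane at α_cr = (β + φ)/2 = (77.5 + 29.0)/2 = 53.2°, and the critical height
H_c = (4c/γ) · sinβ cosφ / [1 − cos(β − φ)]
    = (4·44.4/19.6) · sin77.5°·cos29.0° / [1 − cos(48.5°)]
    = 9.061 · 0.9763·0.8746 / [1 − 0.6626]
    = 9.061 · 0.8539 / 0.3374
    = 22.93 m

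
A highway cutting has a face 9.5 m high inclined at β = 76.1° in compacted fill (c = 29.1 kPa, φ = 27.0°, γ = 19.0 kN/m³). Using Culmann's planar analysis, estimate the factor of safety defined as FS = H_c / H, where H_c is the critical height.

FS = 1.62

H_c = (4c/γ) · sinβ cosφ / [1 − cos(β − φ)]
    = (4·29.1/19.0) · sin76.1°·cos27.0° / [1 − cos49.1°]
    = 6.126 · 0.8649 / 0.3453 = 15.35 m
FS = H_c / H = 15.35 / 9.5 = 1.615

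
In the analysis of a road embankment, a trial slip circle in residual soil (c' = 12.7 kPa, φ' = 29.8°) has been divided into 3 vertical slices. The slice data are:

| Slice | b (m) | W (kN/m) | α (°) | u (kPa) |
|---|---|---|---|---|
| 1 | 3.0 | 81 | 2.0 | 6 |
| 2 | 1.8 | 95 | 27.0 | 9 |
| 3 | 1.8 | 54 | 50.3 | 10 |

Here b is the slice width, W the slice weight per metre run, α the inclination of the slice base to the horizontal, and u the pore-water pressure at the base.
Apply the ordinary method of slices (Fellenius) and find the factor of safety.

FS = 2.03

Ordinary method of slices: FS = Σ[c'·Δl_i + (W_i cosα_i − u_i·Δl_i)·tanφ'] / Σ W_i sinα_i, with Δl_i = b_i / cosα_i.
Slice 1: Δl = 3.0/cos2.0° = 3.002 m; N'_1 = 81·cos2.0° − 6·3.002 = 62.9; c'Δl = 38.12; W sinα = 2.8
Slice 2: Δl = 1.8/cos27.0° = 2.020 m; N'_2 = 95·cos27.0° − 9·2.020 = 66.5; c'Δl = 25.66; W sinα = 43.1
Slice 3: Δl = 1.8/cos50.3° = 2.818 m; N'_3 = 54·cos50.3° − 10·2.818 = 6.3; c'Δl = 35.79; W sinα = 41.5
Σc'Δl = 99.6 kN/m; ΣN' = 135.7 kN/m; ΣW sinα = 87.5 kN/m
Resisting = 99.6 + 135.7·tan29.8° = 99.6 + 77.7 = 177.3 kN/m
FS = 177.3 / 87.5 = 2.026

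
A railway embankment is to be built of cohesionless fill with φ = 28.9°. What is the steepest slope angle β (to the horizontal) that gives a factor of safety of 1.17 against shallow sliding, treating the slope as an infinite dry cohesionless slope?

β = 25.3°

For an infinite dry cohesionless slope FS = tanφ/tanβ, so tanβ = tanφ / FS.
tanβ = tan28.9° / 1.17 = 0.5520 / 1.17 = 0.4718
β = arctan(0.4718) = 25.26°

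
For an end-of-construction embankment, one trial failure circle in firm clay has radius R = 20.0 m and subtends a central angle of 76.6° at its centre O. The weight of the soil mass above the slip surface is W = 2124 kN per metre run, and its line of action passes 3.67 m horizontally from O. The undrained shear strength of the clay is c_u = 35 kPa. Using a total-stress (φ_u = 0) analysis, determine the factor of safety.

FS = 2.40

Taking moments about the centre O, the resisting moment is provided by the undrained shear strength acting along the arc:
Arc length L_a = R·θ = 20.0·(76.6°·π/180) = 20.0·1.3369 = 26.74 m
M_R = c_u·L_a·R = 35·26.74·20.0 = 18716.9 kN·m/m
M_D = W·d = 2124·3.67 = 7795.1 kN·m/m
FS = M_R / M_D = 18716.9 / 7795.1 = 2.401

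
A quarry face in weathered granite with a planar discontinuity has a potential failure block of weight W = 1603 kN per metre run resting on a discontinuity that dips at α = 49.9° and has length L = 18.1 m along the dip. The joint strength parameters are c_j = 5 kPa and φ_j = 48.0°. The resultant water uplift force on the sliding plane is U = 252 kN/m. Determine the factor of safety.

Resolving the block weight along and normal to the plane and applying the Mohr–Coulomb strength on the joint:
N' = W cosα − U = 1603·cos49.9° − 252 = 780.5 kN/m
Driving force T = W sinα = 1603·sin49.9° = 1226.2 kN/m
Resisting force R = c_j·L + N'·tanφ_j = 5·18.1 + 780.5·tan48.0° = 90.5 + 866.9 = 957.4 kN/m
FS = R / T = 957.4 / 1226.2 = 0.781

FS = 0.78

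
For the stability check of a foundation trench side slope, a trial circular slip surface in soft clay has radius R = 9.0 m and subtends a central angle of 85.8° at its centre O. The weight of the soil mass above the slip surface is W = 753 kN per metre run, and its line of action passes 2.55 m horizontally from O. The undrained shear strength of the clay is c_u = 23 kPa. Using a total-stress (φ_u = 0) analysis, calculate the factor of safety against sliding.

Taking moments about the centre O, the resisting moment is provided by the undrained shear strength acting along the arc:
Arc length L_a = R·θ = 9.0·(85.8°·π/180) = 9.0·1.4975 = 13.48 m
M_R = c_u·L_a·R = 23·13.48·9.0 = 2789.8 kN·m/m
M_D = W·d = 753·2.55 = 1920.1 kN·m/m
FS = M_R / M_D = 2789.8 / 1920.1 = 1.453

FS = 1.45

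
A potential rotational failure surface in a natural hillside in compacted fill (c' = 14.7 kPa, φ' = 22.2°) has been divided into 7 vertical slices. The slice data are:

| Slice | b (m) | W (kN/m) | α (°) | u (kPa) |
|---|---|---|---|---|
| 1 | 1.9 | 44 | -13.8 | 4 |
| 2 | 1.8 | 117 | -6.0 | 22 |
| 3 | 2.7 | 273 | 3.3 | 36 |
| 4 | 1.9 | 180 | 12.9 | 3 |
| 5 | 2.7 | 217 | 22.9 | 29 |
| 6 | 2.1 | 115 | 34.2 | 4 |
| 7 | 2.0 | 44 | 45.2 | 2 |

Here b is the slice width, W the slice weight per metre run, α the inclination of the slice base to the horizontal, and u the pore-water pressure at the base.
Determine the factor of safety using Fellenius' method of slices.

Ordinary method of slices: FS = Σ[c'·Δl_i + (W_i cosα_i − u_i·Δl_i)·tanφ'] / Σ W_i sinα_i, with Δl_i = b_i / cosα_i.
Slice 1: Δl = 1.9/cos(-13.8°) = 1.956 m; N'_1 = 44·cos(-13.8°) − 4·1.956 = 34.9; c'Δl = 28.76; W sinα = -10.5
Slice 2: Δl = 1.8/cos(-6.0°) = 1.810 m; N'_2 = 117·cos(-6.0°) − 22·1.810 = 76.5; c'Δl = 26.61; W sinα = -12.2
Slice 3: Δl = 2.7/cos3.3° = 2.704 m; N'_3 = 273·cos3.3° − 36·2.704 = 175.2; c'Δl = 39.76; W sinα = 15.7
Slice 4: Δl = 1.9/cos12.9° = 1.949 m; N'_4 = 180·cos12.9° − 3·1.949 = 169.6; c'Δl = 28.65; W sinα = 40.2
Slice 5: Δl = 2.7/cos22.9° = 2.931 m; N'_5 = 217·cos22.9° − 29·2.931 = 114.9; c'Δl = 43.09; W sinα = 84.4
Slice 6: Δl = 2.1/cos34.2° = 2.539 m; N'_6 = 115·cos34.2° − 4·2.539 = 85.0; c'Δl = 37.32; W sinα = 64.6
Slice 7: Δl = 2.0/cos45.2° = 2.838 m; N'_7 = 44·cos45.2° − 2·2.838 = 25.3; c'Δl = 41.72; W sinα = 31.2
Σc'Δl = 245.9 kN/m; ΣN' = 681.4 kN/m; ΣW sinα = 213.5 kN/m
Resisting = 245.9 + 681.4·tan22.2° = 245.9 + 278.1 = 524.0 kN/m
FS = 524.0 / 213.5 = 2.455

FS = 2.45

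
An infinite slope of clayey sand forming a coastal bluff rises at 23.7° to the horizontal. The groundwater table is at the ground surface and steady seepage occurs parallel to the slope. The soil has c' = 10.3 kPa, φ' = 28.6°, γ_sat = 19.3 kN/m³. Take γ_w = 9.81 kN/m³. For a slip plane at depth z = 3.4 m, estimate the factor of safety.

FS = 1.04

With seepage parallel to the slope and the water table at the surface, the effective normal stress on the slip plane uses the buoyant unit weight γ' = γ_sat − γ_w while the driving shear stress uses γ_sat:
FS = [c' + γ' z cos²β tanφ'] / [γ_sat z sinβ cosβ]
γ' = 19.3 − 9.81 = 9.49 kN/m³
Numerator = 10.3 + 9.49·3.4·cos²23.7°·tan28.6° = 10.3 + 9.49·3.4·0.8384·0.5452 = 25.050 kPa
Denominator = 19.3·3.4·sin23.7°·cos23.7° = 19.3·3.4·0.4019·0.9157 = 24.151 kPa
FS = 25.050 / 24.151 = 1.037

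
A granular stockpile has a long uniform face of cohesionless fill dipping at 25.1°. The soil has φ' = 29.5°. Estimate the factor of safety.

FS = 1.21

For a dry cohesionless infinite slope the factor of safety is FS = tanφ' / tanβ.
FS = tan29.5° / tan25.1° = 0.5658 / 0.4684 = 1.208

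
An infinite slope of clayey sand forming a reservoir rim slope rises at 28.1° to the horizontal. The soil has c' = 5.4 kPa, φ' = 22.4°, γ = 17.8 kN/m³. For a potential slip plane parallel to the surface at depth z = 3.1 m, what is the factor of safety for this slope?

For an infinite slope with a slip plane parallel to the surface (no pore pressure): FS = [c' + γz cos²β tanφ'] / [γz sinβ cosβ].
γz = 17.8·3.1 = 55.18 kN/m²
Numerator = 5.4 + 55.18·cos²28.1°·tan22.4° = 5.4 + 55.18·0.7781·0.4122 = 23.098 kPa
Denominator = 55.18·sin28.1°·cos28.1° = 55.18·0.4710·0.8821 = 22.927 kPa
FS = 23.098 / 22.927 = 1.007

FS = 1.01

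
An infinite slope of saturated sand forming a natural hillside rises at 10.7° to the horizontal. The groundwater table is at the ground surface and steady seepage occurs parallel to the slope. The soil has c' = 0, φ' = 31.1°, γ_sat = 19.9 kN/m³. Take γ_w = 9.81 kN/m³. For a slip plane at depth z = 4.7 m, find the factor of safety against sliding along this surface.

With seepage parallel to the slope and the water table at the surface, the effective normal stress on the slip plane uses the buoyant unit weight γ' = γ_sat − γ_w while the driving shear stress uses γ_sat:
FS = [c' + γ' z cos²β tanφ'] / [γ_sat z sinβ cosβ]
(For c' = 0 this reduces to FS = (γ'/γ_sat)·tanφ'/tanβ.)
γ' = 19.9 − 9.81 = 10.09 kN/m³
Numerator = 0.0 + 10.09·4.7·cos²10.7°·tan31.1° = 0.0 + 10.09·4.7·0.9655·0.6032 = 27.621 kPa
Denominator = 19.9·4.7·sin10.7°·cos10.7° = 19.9·4.7·0.1857·0.9826 = 17.063 kPa
FS = 27.621 / 17.063 = 1.619

FS = 1.62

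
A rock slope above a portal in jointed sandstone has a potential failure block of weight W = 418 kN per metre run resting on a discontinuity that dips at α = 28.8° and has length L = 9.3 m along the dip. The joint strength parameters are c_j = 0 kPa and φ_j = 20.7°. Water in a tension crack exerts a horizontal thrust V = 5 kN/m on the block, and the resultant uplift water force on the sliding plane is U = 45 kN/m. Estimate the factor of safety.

FS = 0.59

Resolving the block weight along and normal to the plane and applying the Mohr–Coulomb strength on the joint:
N' = W cosα − U − V sinα = 418·cos28.8° − 45 − 5·sin28.8° = 318.9 kN/m
Driving force T = W sinα + V cosα = 418·sin28.8° + 5·cos28.8° = 205.8 kN/m
Resisting force R = c_j·L + N'·tanφ_j = 0·9.3 + 318.9·tan20.7° = 0.0 + 120.5 = 120.5 kN/m
FS = R / T = 120.5 / 205.8 = 0.586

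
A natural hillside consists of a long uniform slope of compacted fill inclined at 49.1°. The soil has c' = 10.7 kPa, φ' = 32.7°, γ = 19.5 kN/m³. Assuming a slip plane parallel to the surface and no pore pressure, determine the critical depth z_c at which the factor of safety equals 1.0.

Setting FS = 1.00 in FS = [c' + γz cos²β tanφ'] / [γz sinβ cosβ] and solving for z:
z = c' / [γ cosβ (FS·sinβ − cosβ·tanφ')]
  = 10.7 / [19.5·cos49.1°·(1.00·sin49.1° − cos49.1°·tan32.7°)]
  = 10.7 / [19.5·0.6547·(1.00·0.7559 − 0.6547·0.6420)]
  = 10.7 / 4.2837 = 2.498 m

z_c = 2.50 m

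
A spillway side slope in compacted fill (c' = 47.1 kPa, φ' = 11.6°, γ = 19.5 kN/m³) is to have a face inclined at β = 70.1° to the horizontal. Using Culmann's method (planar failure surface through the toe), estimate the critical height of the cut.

H_c = 18.64 m

Culmann's analysis gives the critical failure plane at α_cr = (β + φ')/2 = (70.1 + 11.6)/2 = 40.8°, and the critical height
H_c = (4c'/γ) · sinβ cosφ' / [1 − cos(β − φ')]
    = (4·47.1/19.5) · sin70.1°·cos11.6° / [1 − cos(58.5°)]
    = 9.662 · 0.9403·0.9796 / [1 − 0.5225]
    = 9.662 · 0.9211 / 0.4775
    = 18.64 m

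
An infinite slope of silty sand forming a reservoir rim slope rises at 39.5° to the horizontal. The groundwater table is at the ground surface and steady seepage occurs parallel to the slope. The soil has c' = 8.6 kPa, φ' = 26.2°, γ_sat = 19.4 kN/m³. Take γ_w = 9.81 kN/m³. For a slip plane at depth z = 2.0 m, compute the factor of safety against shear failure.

With seepage parallel to the slope and the water table at the surface, the effective normal stress on the slip plane uses the buoyant unit weight γ' = γ_sat − γ_w while the driving shear stress uses γ_sat:
FS = [c' + γ' z cos²β tanφ'] / [γ_sat z sinβ cosβ]
γ' = 19.4 − 9.81 = 9.59 kN/m³
Numerator = 8.6 + 9.59·2.0·cos²39.5°·tan26.2° = 8.6 + 9.59·2.0·0.5954·0.4921 = 14.219 kPa
Denominator = 19.4·2.0·sin39.5°·cos39.5° = 19.4·2.0·0.6361·0.7716 = 19.044 kPa
FS = 14.219 / 19.044 = 0.747

FS = 0.75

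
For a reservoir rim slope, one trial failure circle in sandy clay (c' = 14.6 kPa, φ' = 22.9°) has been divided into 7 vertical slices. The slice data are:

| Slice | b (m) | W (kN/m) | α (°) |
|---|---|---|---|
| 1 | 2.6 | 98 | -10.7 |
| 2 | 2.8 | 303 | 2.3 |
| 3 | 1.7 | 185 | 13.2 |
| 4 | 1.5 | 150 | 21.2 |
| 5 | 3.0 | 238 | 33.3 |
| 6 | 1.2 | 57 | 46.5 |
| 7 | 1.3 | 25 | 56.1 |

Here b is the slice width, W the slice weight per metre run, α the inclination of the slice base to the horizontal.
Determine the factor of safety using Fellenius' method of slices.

Ordinary method of slices: FS = Σ[c'·Δl_i + (W_i cosα_i)·tanφ'] / Σ W_i sinα_i, with Δl_i = b_i / cosα_i.
Slice 1: Δl = 2.6/cos(-10.7°) = 2.646 m; N'_1 = 98·cos(-10.7°) = 96.3; c'Δl = 38.63; W sinα = -18.2
Slice 2: Δl = 2.8/cos2.3° = 2.802 m; N'_2 = 303·cos2.3° = 302.8; c'Δl = 40.91; W sinα = 12.2
Slice 3: Δl = 1.7/cos13.2° = 1.746 m; N'_3 = 185·cos13.2° = 180.1; c'Δl = 25.49; W sinα = 42.2
Slice 4: Δl = 1.5/cos21.2° = 1.609 m; N'_4 = 150·cos21.2° = 139.8; c'Δl = 23.49; W sinα = 54.2
Slice 5: Δl = 3.0/cos33.3° = 3.589 m; N'_5 = 238·cos33.3° = 198.9; c'Δl = 52.40; W sinα = 130.7
Slice 6: Δl = 1.2/cos46.5° = 1.743 m; N'_6 = 57·cos46.5° = 39.2; c'Δl = 25.45; W sinα = 41.3
Slice 7: Δl = 1.3/cos56.1° = 2.331 m; N'_7 = 25·cos56.1° = 13.9; c'Δl = 34.03; W sinα = 20.8
Σc'Δl = 240.4 kN/m; ΣN' = 971.1 kN/m; ΣW sinα = 283.2 kN/m
Resisting = 240.4 + 971.1·tan22.9° = 240.4 + 410.2 = 650.6 kN/m
FS = 650.6 / 283.2 = 2.297

FS = 2.30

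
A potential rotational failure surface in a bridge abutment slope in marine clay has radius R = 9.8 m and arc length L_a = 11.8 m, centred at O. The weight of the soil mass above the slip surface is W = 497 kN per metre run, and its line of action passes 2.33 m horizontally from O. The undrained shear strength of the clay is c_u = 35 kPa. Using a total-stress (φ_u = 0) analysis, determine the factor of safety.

Taking moments about the centre O, the resisting moment is provided by the undrained shear strength acting along the arc:
M_R = c_u·L_a·R = 35·11.80·9.8 = 4047.4 kN·m/m
M_D = W·d = 497·2.33 = 1158.0 kN·m/m
FS = M_R / M_D = 4047.4 / 1158.0 = 3.495

FS = 3.50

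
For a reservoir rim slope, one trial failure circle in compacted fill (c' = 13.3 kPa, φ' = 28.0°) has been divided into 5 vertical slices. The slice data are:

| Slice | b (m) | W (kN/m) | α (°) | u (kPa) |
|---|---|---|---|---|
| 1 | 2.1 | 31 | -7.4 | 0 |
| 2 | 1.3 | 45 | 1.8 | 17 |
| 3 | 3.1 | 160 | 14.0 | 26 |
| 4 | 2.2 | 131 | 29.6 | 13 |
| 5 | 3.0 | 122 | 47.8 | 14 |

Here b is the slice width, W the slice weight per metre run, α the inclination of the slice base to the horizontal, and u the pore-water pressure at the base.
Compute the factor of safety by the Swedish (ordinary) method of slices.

FS = 1.58

Ordinary method of slices: FS = Σ[c'·Δl_i + (W_i cosα_i − u_i·Δl_i)·tanφ'] / Σ W_i sinα_i, with Δl_i = b_i / cosα_i.
Slice 1: Δl = 2.1/cos(-7.4°) = 2.118 m; N'_1 = 31·cos(-7.4°) − 0·2.118 = 30.7; c'Δl = 28.16; W sinα = -4.0
Slice 2: Δl = 1.3/cos1.8° = 1.301 m; N'_2 = 45·cos1.8° − 17·1.301 = 22.9; c'Δl = 17.30; W sinα = 1.4
Slice 3: Δl = 3.1/cos14.0° = 3.195 m; N'_3 = 160·cos14.0° − 26·3.195 = 72.2; c'Δl = 42.49; W sinα = 38.7
Slice 4: Δl = 2.2/cos29.6° = 2.530 m; N'_4 = 131·cos29.6° − 13·2.530 = 81.0; c'Δl = 33.65; W sinα = 64.7
Slice 5: Δl = 3.0/cos47.8° = 4.466 m; N'_5 = 122·cos47.8° − 14·4.466 = 19.4; c'Δl = 59.40; W sinα = 90.4
Σc'Δl = 181.0 kN/m; ΣN' = 226.2 kN/m; ΣW sinα = 191.2 kN/m
Resisting = 181.0 + 226.2·tan28.0° = 181.0 + 120.3 = 301.3 kN/m
FS = 301.3 / 191.2 = 1.576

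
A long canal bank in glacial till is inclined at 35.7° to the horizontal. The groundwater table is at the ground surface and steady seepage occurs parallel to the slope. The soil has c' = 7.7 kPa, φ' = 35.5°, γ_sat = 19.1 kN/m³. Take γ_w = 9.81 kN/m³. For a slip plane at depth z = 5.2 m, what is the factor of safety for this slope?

FS = 0.65

With seepage parallel to the slope and the water table at the surface, the effective normal stress on the slip plane uses the buoyant unit weight γ' = γ_sat − γ_w while the driving shear stress uses γ_sat:
FS = [c' + γ' z cos²β tanφ'] / [γ_sat z sinβ cosβ]
γ' = 19.1 − 9.81 = 9.29 kN/m³
Numerator = 7.7 + 9.29·5.2·cos²35.7°·tan35.5° = 7.7 + 9.29·5.2·0.6595·0.7133 = 30.424 kPa
Denominator = 19.1·5.2·sin35.7°·cos35.7° = 19.1·5.2·0.5835·0.8121 = 47.066 kPa
FS = 30.424 / 47.066 = 0.646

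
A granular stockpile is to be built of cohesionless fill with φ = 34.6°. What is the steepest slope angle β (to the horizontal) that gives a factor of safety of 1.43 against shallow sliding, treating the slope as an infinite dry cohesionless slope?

β = 25.8°

For an infinite dry cohesionless slope FS = tanφ/tanβ, so tanβ = tanφ / FS.
tanβ = tan34.6° / 1.43 = 0.6899 / 1.43 = 0.4824
β = arctan(0.4824) = 25.75°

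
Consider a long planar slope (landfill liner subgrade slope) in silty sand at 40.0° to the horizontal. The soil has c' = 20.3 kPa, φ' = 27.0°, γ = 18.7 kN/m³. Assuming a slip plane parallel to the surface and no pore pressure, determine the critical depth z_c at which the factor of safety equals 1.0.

z_c = 5.61 m

Setting FS = 1.00 in FS = [c' + γz cos²β tanφ'] / [γz sinβ cosβ] and solving for z:
z = c' / [γ cosβ (FS·sinβ − cosβ·tanφ')]
  = 20.3 / [18.7·cos40.0°·(1.00·sin40.0° − cos40.0°·tan27.0°)]
  = 20.3 / [18.7·0.7660·(1.00·0.6428 − 0.7660·0.5095)]
  = 20.3 / 3.6166 = 5.613 m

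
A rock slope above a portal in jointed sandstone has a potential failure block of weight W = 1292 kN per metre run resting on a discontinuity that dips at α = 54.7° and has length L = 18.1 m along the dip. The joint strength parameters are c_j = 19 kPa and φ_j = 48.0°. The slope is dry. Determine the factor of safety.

FS = 1.11

Resolving the block weight along and normal to the plane and applying the Mohr–Coulomb strength on the joint:
N' = W cosα = 1292·cos54.7° = 746.6 kN/m
Driving force T = W sinα = 1292·sin54.7° = 1054.4 kN/m
Resisting force R = c_j·L + N'·tanφ_j = 19·18.1 + 746.6·tan48.0° = 343.9 + 829.2 = 1173.1 kN/m
FS = R / T = 1173.1 / 1054.4 = 1.112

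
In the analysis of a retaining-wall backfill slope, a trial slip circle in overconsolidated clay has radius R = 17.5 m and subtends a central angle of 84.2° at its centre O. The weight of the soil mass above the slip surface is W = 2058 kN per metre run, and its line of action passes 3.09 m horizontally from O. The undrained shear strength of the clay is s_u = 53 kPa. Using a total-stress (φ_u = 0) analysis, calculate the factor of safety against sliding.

FS = 3.75

Taking moments about the centre O, the resisting moment is provided by the undrained shear strength acting along the arc:
Arc length L_a = R·θ = 17.5·(84.2°·π/180) = 17.5·1.4696 = 25.72 m
M_R = s_u·L_a·R = 53·25.72·17.5 = 23852.9 kN·m/m
M_D = W·d = 2058·3.09 = 6359.2 kN·m/m
FS = M_R / M_D = 23852.9 / 6359.2 = 3.751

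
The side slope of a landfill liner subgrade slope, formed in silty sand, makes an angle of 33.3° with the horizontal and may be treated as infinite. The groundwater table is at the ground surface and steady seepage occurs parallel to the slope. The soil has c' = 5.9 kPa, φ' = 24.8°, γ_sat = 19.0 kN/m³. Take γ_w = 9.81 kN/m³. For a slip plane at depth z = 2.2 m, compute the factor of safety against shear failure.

FS = 0.65

With seepage parallel to the slope and the water table at the surface, the effective normal stress on the slip plane uses the buoyant unit weight γ' = γ_sat − γ_w while the driving shear stress uses γ_sat:
FS = [c' + γ' z cos²β tanφ'] / [γ_sat z sinβ cosβ]
γ' = 19.0 − 9.81 = 9.19 kN/m³
Numerator = 5.9 + 9.19·2.2·cos²33.3°·tan24.8° = 5.9 + 9.19·2.2·0.6986·0.4621 = 12.426 kPa
Denominator = 19.0·2.2·sin33.3°·cos33.3° = 19.0·2.2·0.5490·0.8358 = 19.181 kPa
FS = 12.426 / 19.181 = 0.648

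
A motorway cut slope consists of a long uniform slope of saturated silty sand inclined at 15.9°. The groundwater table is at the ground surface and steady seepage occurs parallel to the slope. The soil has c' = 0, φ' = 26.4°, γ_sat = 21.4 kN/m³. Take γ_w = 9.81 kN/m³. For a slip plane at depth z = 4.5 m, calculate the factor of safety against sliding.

FS = 0.94

With seepage parallel to the slope and the water table at the surface, the effective normal stress on the slip plane uses the buoyant unit weight γ' = γ_sat − γ_w while the driving shear stress uses γ_sat:
FS = [c' + γ' z cos²β tanφ'] / [γ_sat z sinβ cosβ]
(For c' = 0 this reduces to FS = (γ'/γ_sat)·tanφ'/tanβ.)
γ' = 21.4 − 9.81 = 11.59 kN/m³
Numerator = 0.0 + 11.59·4.5·cos²15.9°·tan26.4° = 0.0 + 11.59·4.5·0.9249·0.4964 = 23.947 kPa
Denominator = 21.4·4.5·sin15.9°·cos15.9° = 21.4·4.5·0.2740·0.9617 = 25.373 kPa
FS = 23.947 / 25.373 = 0.944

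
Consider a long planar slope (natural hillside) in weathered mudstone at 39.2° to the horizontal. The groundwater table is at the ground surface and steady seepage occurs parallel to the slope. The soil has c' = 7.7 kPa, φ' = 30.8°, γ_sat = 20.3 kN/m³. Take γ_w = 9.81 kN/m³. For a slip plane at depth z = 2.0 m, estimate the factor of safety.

FS = 0.76

With seepage parallel to the slope and the water table at the surface, the effective normal stress on the slip plane uses the buoyant unit weight γ' = γ_sat − γ_w while the driving shear stress uses γ_sat:
FS = [c' + γ' z cos²β tanφ'] / [γ_sat z sinβ cosβ]
γ' = 20.3 − 9.81 = 10.49 kN/m³
Numerator = 7.7 + 10.49·2.0·cos²39.2°·tan30.8° = 7.7 + 10.49·2.0·0.6005·0.5961 = 15.211 kPa
Denominator = 20.3·2.0·sin39.2°·cos39.2° = 20.3·2.0·0.6320·0.7749 = 19.885 kPa
FS = 15.211 / 19.885 = 0.765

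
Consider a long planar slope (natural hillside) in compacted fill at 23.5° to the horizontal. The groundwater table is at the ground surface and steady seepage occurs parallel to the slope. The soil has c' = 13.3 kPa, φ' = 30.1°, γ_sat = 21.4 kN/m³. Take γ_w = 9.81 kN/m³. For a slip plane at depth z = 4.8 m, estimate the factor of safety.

With seepage parallel to the slope and the water table at the surface, the effective normal stress on the slip plane uses the buoyant unit weight γ' = γ_sat − γ_w while the driving shear stress uses γ_sat:
FS = [c' + γ' z cos²β tanφ'] / [γ_sat z sinβ cosβ]
γ' = 21.4 − 9.81 = 11.59 kN/m³
Numerator = 13.3 + 11.59·4.8·cos²23.5°·tan30.1° = 13.3 + 11.59·4.8·0.8410·0.5797 = 40.421 kPa
Denominator = 21.4·4.8·sin23.5°·cos23.5° = 21.4·4.8·0.3987·0.9171 = 37.562 kPa
FS = 40.421 / 37.562 = 1.076

FS = 1.08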